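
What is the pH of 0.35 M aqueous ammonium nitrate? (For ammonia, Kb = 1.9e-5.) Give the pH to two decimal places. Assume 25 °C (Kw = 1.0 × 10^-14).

pH = 4.87

NH4+ is the conjugate acid of the weak base NH3.
Ka = Kw/Kb = 1.0×10^-14 / 1.9 × 10^-5 = 5.26 × 10^-10
Let x = [H+] at equilibrium. Ka = x²/(0.35 − x).
Since Ka ≪ C₀, x ≈ √(Ka·C₀) = 1.36 × 10^-5 M.
pH = −log(1.36 × 10^-5) = 4.87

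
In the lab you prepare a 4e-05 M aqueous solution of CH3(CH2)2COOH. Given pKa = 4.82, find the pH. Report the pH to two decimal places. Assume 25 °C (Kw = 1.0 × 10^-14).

CH3(CH2)2COOH ⇌ CH3(CH2)2COO- + H+
Ka = 10^(−4.82) = 1.51 × 10^-5
Ka = x²/(4e-05 − x) = 1.51 × 10^-5
x is not negligible relative to C₀; solve x² + 1.51e-05·x − 6.04e-10 = 0.
x = [−1.51e-05 + √(1.51e-05² + 2.42e-09)]/2 = 1.82 × 10^-5 M
pH = −log[H+] = −log(1.82 × 10^-5) = 4.74

pH = 4.74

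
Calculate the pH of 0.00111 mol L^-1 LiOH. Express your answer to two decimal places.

LiOH is a strong base; [OH-] = 0.00111 M.
pOH = -log(0.00111) = 2.95
pH = 14.00 - 2.95 = 11.05

pH = 11.05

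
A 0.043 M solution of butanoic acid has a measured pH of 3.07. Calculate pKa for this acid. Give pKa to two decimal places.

[H+] = 10^(-3.07) = 8.51 × 10^-4 M
At equilibrium [HA] = 0.043 − 8.51 × 10^-4 = 4.21 × 10^-2 M
Ka = [H+][A-]/[HA] = (8.51 × 10^-4)² / 4.21 × 10^-2 = 1.72 × 10^-5
pKa = -log(1.72 × 10^-5) = 4.76

pKa = 4.76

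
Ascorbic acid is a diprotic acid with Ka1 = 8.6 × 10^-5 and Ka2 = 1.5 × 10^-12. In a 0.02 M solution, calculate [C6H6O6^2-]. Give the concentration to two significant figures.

1.5 × 10^-12 M

First ionization gives [H+] ≈ [HC6H6O6-] = 1.27 × 10^-3 M.
Second step: Ka2 = [H+][C6H6O6^2-]/[HC6H6O6-] ≈ [C6H6O6^2-] (since [H+] ≈ [HC6H6O6-]).
So [C6H6O6^2-] ≈ Ka2.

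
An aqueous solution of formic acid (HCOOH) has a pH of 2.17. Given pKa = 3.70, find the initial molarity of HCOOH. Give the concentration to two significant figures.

C₀ = 2.4 × 10^-1 M

[H+] = 10^(-2.17) = 6.76 × 10^-3 M = x
Ka = 10^(−3.70) = 2.00 × 10^-4
Ka = x²/(C₀ − x) ⇒ C₀ = x + x²/Ka
C₀ = 6.76 × 10^-3 + (6.76 × 10^-3)²/(2.00 × 10^-4) = 2.35 × 10^-1 M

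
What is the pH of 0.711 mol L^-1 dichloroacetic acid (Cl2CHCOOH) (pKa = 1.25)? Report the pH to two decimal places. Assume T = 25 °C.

pH = 0.76

Cl2CHCOOH ⇌ Cl2CHCOO- + H+
Ka = 10^(−1.25) = 5.62 × 10^-2
Let x = [H+] at equilibrium. Ka = x²/(0.711 − x).
The 5% rule fails; solving x² + Ka·x − Ka·C₀ = 0 exactly:
x = (−Ka + √(Ka² + 4·Ka·C₀))/2 = 1.74 × 10^-1 M
pH = −log(1.74 × 10^-1) = 0.76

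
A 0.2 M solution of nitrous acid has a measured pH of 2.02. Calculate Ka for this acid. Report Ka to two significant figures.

Ka = 4.8 × 10^-4

[H+] = 10^(-2.02) = 9.55 × 10^-3 M
At equilibrium [HA] = 0.2 − 9.55 × 10^-3 = 1.90 × 10^-1 M
Ka = [H+][A-]/[HA] = (9.55 × 10^-3)² / 1.90 × 10^-1 = 4.8 × 10^-4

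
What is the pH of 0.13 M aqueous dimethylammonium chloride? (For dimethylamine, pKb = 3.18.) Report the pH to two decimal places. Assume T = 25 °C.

(CH3)2NH2+ is the conjugate acid of the weak base (CH3)2NH.
Kb = 10^(−3.18) = 6.61 × 10^-4
Ka = Kw/Kb = 1.0×10^-14 / 6.61 × 10^-4 = 1.51 × 10^-11
Ka = x²/(0.13 − x) = 1.51 × 10^-11
Assume x ≪ 0.13: x ≈ √(1.51 × 10^-11 × 0.13) = 1.40 × 10^-6 M
(x/C₀ = 0.0011% < 5%, so the approximation holds.)
pH = −log[H+] = −log(1.40 × 10^-6) = 5.85

pH = 5.85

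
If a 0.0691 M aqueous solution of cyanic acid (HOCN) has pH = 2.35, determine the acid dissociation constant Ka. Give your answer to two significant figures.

Ka = 3.1 × 10^-4

[H+] = 10^(-2.35) = 4.47 × 10^-3 M
At equilibrium [HA] = 0.0691 − 4.47 × 10^-3 = 6.46 × 10^-2 M
Ka = [H+][A-]/[HA] = (4.47 × 10^-3)² / 6.46 × 10^-2 = 3.1 × 10^-4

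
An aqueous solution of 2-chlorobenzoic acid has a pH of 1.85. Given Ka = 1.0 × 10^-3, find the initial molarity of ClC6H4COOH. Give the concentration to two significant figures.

C₀ = 2.1 × 10^-1 M

[H+] = 10^(-1.85) = 1.41 × 10^-2 M = x
Ka = x²/(C₀ − x) ⇒ C₀ = x + x²/Ka
C₀ = 1.41 × 10^-2 + (1.41 × 10^-2)²/(1.0 × 10^-3) = 2.13 × 10^-1 M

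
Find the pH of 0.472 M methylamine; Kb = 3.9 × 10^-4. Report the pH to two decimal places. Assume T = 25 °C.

pH = 12.13

CH3NH2 + H2O ⇌ CH3NH3+ + OH-
Kb = x²/(0.472 − x) = 3.9 × 10^-4
Assume x ≪ 0.472: x ≈ √(3.9 × 10^-4 × 0.472) = 1.36 × 10^-2 M
pOH = −log(1.36 × 10^-2) = 1.87; pH = 14.00 − 1.87 = 12.13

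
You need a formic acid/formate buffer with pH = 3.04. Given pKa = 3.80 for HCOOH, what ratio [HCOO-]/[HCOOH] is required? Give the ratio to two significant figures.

ratio = 0.17

pH = pKa + log(r) ⇒ log(r) = 3.04 − 3.80 = -0.76
r = [HCOO-]/[HCOOH] = 10^(-0.76) = 0.174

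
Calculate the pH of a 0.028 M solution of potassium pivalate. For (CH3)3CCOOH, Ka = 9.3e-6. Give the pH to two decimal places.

pH = 8.74

(CH3)3CCOO- is the conjugate base of the weak acid (CH3)3CCOOH.
Kb = Kw/Ka = 1.0×10^-14 / 9.3 × 10^-6 = 1.08 × 10^-9
Kb = [OH-]²/(0.028 − [OH-]) = 1.08 × 10^-9
Since Kb ≪ C₀, [OH-] ≈ √(Kb·C₀) = 5.50 × 10^-6 M.
Check: 0.02% ionized — well under 5%, approximation valid.
pOH = −log(5.50 × 10^-6) = 5.26; pH = 14.00 − 5.26 = 8.74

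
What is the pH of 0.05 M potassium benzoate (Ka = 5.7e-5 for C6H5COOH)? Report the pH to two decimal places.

pH = 8.47

C6H5COO- is the conjugate base of the weak acid C6H5COOH.
Kb = Kw/Ka = 1.0×10^-14 / 5.7 × 10^-5 = 1.75 × 10^-10
Kb = x²/(0.05 − x) = 1.75 × 10^-10
Neglecting x in the denominator: x = √(1.75 × 10^-10 × 0.05) = 2.96 × 10^-6 M
Check: 0.0059% ionized — well under 5%, approximation valid.
pOH = −log(2.96 × 10^-6) = 5.53; pH = 14.00 − 5.53 = 8.47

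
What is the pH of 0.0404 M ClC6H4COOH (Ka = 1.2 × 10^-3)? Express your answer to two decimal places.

pH = 2.19

ClC6H4COOH ⇌ ClC6H4COO- + H+
Ka = x²/(0.0404 − x) = 1.2 × 10^-3
Here C₀/Ka ≈ 33.7, so the small-x approximation fails. Use the quadratic:
x = (−Ka + √(Ka² + 4·Ka·C₀))/2 = 6.39 × 10^-3 M
pH = −log(6.39 × 10^-3) = 2.19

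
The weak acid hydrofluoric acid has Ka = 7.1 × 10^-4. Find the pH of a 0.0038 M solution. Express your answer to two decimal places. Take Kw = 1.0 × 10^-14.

HF ⇌ F- + H+
Ka = x²/(0.0038 − x) = 7.1 × 10^-4
The 5% rule fails; solving x² + Ka·x − Ka·C₀ = 0 exactly:
x = [−0.00071 + √(0.00071² + 1.08e-05)]/2 = 1.33 × 10^-3 M
pH = −log[H+] = −log(1.33 × 10^-3) = 2.88

pH = 2.88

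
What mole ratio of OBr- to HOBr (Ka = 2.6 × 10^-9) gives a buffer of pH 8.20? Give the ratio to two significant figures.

ratio = 0.41

pKa = -log(2.6 × 10^-9) = 8.585
pH = pKa + log(r) ⇒ log(r) = 8.20 − 8.585 = -0.385
r = [OBr-]/[HOBr] = 10^(-0.385) = 0.412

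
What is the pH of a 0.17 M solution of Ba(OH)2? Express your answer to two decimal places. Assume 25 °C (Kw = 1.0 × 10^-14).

Ba(OH)2 is a strong base (each formula unit releases 2 OH-); [OH-] = 0.34 M.
pOH = -log(0.34) = 0.47
pH = 14.00 - 0.47 = 13.53

pH = 13.53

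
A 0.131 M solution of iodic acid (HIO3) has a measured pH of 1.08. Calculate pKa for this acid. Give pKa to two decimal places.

pKa = 0.84

[H+] = 10^(-1.08) = 8.32 × 10^-2 M
At equilibrium [HA] = 0.131 − 8.32 × 10^-2 = 4.78 × 10^-2 M
Ka = [H+][A-]/[HA] = (8.32 × 10^-2)² / 4.78 × 10^-2 = 1.45 × 10^-1
pKa = -log(1.45 × 10^-1) = 0.84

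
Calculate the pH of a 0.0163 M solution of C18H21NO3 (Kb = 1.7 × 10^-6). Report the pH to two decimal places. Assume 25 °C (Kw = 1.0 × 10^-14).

C18H21NO3 + H2O ⇌ C18H22NO3+ + OH-
Kb = x²/(0.0163 − x) = 1.7 × 10^-6
Neglecting x in the denominator: x = √(1.7 × 10^-6 × 0.0163) = 1.66 × 10^-4 M
pOH = 3.78, so pH = 14.00 − pOH = 10.22

pH = 10.22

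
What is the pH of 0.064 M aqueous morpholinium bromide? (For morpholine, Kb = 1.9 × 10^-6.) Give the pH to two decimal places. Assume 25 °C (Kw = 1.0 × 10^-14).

C4H8ONH2+ is the conjugate acid of the weak base C4H8ONH.
Ka = Kw/Kb = 1.0×10^-14 / 1.9 × 10^-6 = 5.26 × 10^-9
Ka = [H+]²/(0.064 − [H+]) = 5.26 × 10^-9
Neglecting [H+] in the denominator: [H+] = √(5.26 × 10^-9 × 0.064) = 1.83 × 10^-5 M
Check: 0.029% ionized — well under 5%, approximation valid.
pH = −log(1.83 × 10^-5) = 4.74

pH = 4.74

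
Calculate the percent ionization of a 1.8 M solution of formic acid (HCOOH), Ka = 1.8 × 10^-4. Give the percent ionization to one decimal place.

1.0%

HCOOH ⇌ HCOO- + H+; let x = [H+] at equilibrium.
x ≈ √(Ka·C₀) = √(1.8 × 10^-4 × 1.8) = 1.80 × 10^-2 M
% ionization = x/C₀ × 100% = 1.80 × 10^-2/1.8 × 100% = 1.0%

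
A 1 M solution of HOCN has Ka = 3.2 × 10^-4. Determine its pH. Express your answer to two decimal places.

HOCN ⇌ OCN- + H+
From the ICE table, Ka = [H+]²/(1 − [H+]) = 3.2 × 10^-4.
Neglecting [H+] in the denominator: [H+] = √(3.2 × 10^-4 × 1) = 1.79 × 10^-2 M
([H+]/C₀ = 1.8% < 5%, so the approximation holds.)
pH = −log(1.79 × 10^-2) = 1.75

pH = 1.75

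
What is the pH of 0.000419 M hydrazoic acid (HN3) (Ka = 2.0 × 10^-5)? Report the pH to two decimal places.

HN3 ⇌ N3- + H+
Ka = [H+]²/(0.000419 − [H+]) = 2.0 × 10^-5
The 5% rule fails; solving [H+]² + Ka·[H+] − Ka·C₀ = 0 exactly:
[H+] = (−Ka + √(Ka² + 4·Ka·C₀))/2 = 8.21 × 10^-5 M
pH = −log(8.21 × 10^-5) = 4.09

pH = 4.09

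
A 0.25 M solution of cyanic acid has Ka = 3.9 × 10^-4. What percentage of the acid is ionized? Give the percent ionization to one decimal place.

3.9%

HOCN ⇌ OCN- + H+; let x = [H+] at equilibrium.
x ≈ √(Ka·C₀) = √(3.9 × 10^-4 × 0.25) = 9.87 × 10^-3 M
Fraction ionized = 9.87 × 10^-3 / 0.25 = 0.0395 → 3.9%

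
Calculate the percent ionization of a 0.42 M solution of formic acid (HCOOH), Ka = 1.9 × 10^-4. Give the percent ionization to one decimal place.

2.1%

HCOOH ⇌ HCOO- + H+; let x = [H+] at equilibrium.
x ≈ √(Ka·C₀) = √(1.9 × 10^-4 × 0.42) = 8.93 × 10^-3 M
% ionization = x/C₀ × 100% = 8.93 × 10^-3/0.42 × 100% = 2.1%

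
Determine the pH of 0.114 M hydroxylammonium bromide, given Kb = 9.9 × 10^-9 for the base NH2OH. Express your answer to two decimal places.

NH3OH+ is the conjugate acid of the weak base NH2OH.
Ka = Kw/Kb = 1.0×10^-14 / 9.9 × 10^-9 = 1.01 × 10^-6
Let x = [H+] at equilibrium. Ka = x²/(0.114 − x).
Neglecting x in the denominator: x = √(1.01 × 10^-6 × 0.114) = 3.39 × 10^-4 M
(x/C₀ = 0.3% < 5%, so the approximation holds.)
pH = −log[H+] = −log(3.39 × 10^-4) = 3.47

pH = 3.47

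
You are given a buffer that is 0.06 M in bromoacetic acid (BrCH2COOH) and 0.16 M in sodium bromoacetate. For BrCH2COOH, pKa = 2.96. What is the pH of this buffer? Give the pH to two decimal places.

pH = 3.39

Using pH = pKa + log([base]/[acid]) with [base]/[acid] = 0.16/0.06:
pH = 2.96 + (+0.426) = 3.39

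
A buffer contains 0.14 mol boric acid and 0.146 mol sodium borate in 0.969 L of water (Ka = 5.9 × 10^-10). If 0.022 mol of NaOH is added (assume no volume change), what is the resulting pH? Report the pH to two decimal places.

After neutralization: n(B(OH)3) = 0.118 mol, n(B(OH)4-) = 0.168 mol.
pKa = −log(5.9 × 10^-10) = 9.229
Henderson–Hasselbalch with mole ratio 0.168/0.118: pH = 9.229 + (+0.153)

pH = 9.38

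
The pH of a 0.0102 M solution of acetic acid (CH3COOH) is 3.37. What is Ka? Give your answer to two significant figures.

[H+] = 10^(-3.37) = 4.27 × 10^-4 M
At equilibrium [HA] = 0.0102 − 4.27 × 10^-4 = 9.77 × 10^-3 M
Ka = [H+][A-]/[HA] = (4.27 × 10^-4)² / 9.77 × 10^-3 = 1.9 × 10^-5

Ka = 1.9 × 10^-5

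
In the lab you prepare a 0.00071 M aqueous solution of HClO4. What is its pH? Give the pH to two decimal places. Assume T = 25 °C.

HClO4 is a strong acid and dissociates completely, so [H+] = 0.00071 M.
pH = -log(0.00071) = 3.15

pH = 3.15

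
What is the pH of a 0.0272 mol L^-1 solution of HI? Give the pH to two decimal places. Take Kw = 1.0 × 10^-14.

HI is a strong acid and dissociates completely, so [H+] = 0.0272 M.
pH = -log(0.0272) = 1.57

pH = 1.57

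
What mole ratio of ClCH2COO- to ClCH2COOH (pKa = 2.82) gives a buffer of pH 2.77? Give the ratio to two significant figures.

ratio = 0.89

pH = pKa + log(r) ⇒ log(r) = 2.77 − 2.82 = -0.05
r = [ClCH2COO-]/[ClCH2COOH] = 10^(-0.05) = 0.891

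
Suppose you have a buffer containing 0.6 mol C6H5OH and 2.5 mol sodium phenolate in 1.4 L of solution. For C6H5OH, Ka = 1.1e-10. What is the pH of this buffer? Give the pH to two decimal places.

pKa = −log(1.1 × 10^-10) = 9.959
Using pH = pKa + log([base]/[acid]) with [base]/[acid] = 2.5/0.6:
pH = 9.959 + (+0.620) = 10.58

pH = 10.58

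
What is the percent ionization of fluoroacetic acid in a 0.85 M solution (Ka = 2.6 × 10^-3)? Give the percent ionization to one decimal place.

FCH2COOH ⇌ FCH2COO- + H+; let x = [H+] at equilibrium.
Solve x² + 0.0026x − 0.00221 = 0 → x = 4.57 × 10^-2 M
% ionization = x/C₀ × 100% = 4.57 × 10^-2/0.85 × 100% = 5.4%

5.4%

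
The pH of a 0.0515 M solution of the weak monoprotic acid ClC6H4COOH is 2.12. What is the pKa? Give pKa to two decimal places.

pKa = 2.88

[H+] = 10^(-2.12) = 7.59 × 10^-3 M
At equilibrium [HA] = 0.0515 − 7.59 × 10^-3 = 4.39 × 10^-2 M
Ka = [H+][A-]/[HA] = (7.59 × 10^-3)² / 4.39 × 10^-2 = 1.31 × 10^-3
pKa = -log(1.31 × 10^-3) = 2.88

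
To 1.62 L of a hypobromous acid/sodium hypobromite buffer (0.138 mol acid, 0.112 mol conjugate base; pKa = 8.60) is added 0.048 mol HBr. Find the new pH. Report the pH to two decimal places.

Added H+ converts OBr- to HOBr: HOBr → 0.186 mol, OBr- → 0.064 mol.
pH = pKa + log([A⁻]/[HA]) = 8.60 + log(0.064/0.186) = 8.60 -0.463

pH = 8.14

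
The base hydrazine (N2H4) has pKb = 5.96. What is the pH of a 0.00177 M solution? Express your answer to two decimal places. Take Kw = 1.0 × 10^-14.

pH = 9.64

N2H4 + H2O ⇌ N2H5+ + OH-
Kb = 10^(−5.96) = 1.10 × 10^-6
From the ICE table, Kb = [OH-]²/(0.00177 − [OH-]) = 1.10 × 10^-6.
Assume [OH-] ≪ 0.00177: [OH-] ≈ √(1.10 × 10^-6 × 0.00177) = 4.41 × 10^-5 M
([OH-]/C₀ = 2.5% < 5%, so the approximation holds.)
pOH = 4.36, so pH = 14.00 − pOH = 9.64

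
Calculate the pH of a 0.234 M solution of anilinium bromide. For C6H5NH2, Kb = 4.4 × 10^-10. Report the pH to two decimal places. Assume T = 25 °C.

pH = 2.64

C6H5NH3+ is the conjugate acid of the weak base C6H5NH2.
Ka = Kw/Kb = 1.0×10^-14 / 4.4 × 10^-10 = 2.27 × 10^-5
From the ICE table, Ka = x²/(0.234 − x) = 2.27 × 10^-5.
Since Ka ≪ C₀, x ≈ √(Ka·C₀) = 2.30 × 10^-3 M.
pH = −log(2.30 × 10^-3) = 2.64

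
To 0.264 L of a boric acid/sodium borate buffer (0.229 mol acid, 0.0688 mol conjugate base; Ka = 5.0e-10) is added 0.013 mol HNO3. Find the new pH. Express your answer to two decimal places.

After neutralization: n(B(OH)3) = 0.242 mol, n(B(OH)4-) = 0.0558 mol.
pKa = −log(5.0 × 10^-10) = 9.301
pH = pKa + log(n_B(OH)4-/n_B(OH)3) = 9.301 + log(0.0558/0.242) = 9.301 + (-0.637)

pH = 8.66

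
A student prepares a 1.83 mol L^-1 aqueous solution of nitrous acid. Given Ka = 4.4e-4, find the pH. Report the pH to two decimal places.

HNO2 ⇌ NO2- + H+
From the ICE table, Ka = [H+]²/(1.83 − [H+]) = 4.4 × 10^-4.
Since Ka ≪ C₀, [H+] ≈ √(Ka·C₀) = 2.84 × 10^-2 M.
([H+]/C₀ = 1.6% < 5%, so the approximation holds.)
pH = −log[H+] = −log(2.84 × 10^-2) = 1.55

pH = 1.55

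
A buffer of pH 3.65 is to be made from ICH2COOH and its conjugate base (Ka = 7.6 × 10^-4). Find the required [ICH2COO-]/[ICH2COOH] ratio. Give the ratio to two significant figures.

ratio = 3.4

pKa = -log(7.6 × 10^-4) = 3.119
pH = pKa + log(r) ⇒ log(r) = 3.65 − 3.119 = +0.531
r = [ICH2COO-]/[ICH2COOH] = 10^(+0.531) = 3.4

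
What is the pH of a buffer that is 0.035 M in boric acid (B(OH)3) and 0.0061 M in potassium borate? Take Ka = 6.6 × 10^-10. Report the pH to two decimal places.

pH = 8.42

pKa = −log(6.6 × 10^-10) = 9.180
Using pH = pKa + log([base]/[acid]) with [base]/[acid] = 0.0061/0.035:
pH = 9.180 + (-0.759) = 8.42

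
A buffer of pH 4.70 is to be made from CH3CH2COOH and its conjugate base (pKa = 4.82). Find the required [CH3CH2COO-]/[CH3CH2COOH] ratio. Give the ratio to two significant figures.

ratio = 0.76

pH = pKa + log(r) ⇒ log(r) = 4.70 − 4.82 = -0.12
r = [CH3CH2COO-]/[CH3CH2COOH] = 10^(-0.12) = 0.759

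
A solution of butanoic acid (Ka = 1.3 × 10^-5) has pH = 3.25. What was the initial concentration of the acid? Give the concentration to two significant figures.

[H+] = 10^(-3.25) = 5.62 × 10^-4 M = x
Ka = x²/(C₀ − x) ⇒ C₀ = x + x²/Ka
C₀ = 5.62 × 10^-4 + (5.62 × 10^-4)²/(1.3 × 10^-5) = 2.49 × 10^-2 M

C₀ = 2.5 × 10^-2 M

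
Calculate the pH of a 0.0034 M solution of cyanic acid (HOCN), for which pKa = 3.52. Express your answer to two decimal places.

pH = 3.06

HOCN ⇌ OCN- + H+
Ka = 10^(−3.52) = 3.02 × 10^-4
Let x = [H+] at equilibrium. Ka = x²/(0.0034 − x).
x is not negligible relative to C₀; solve x² + 0.000302·x − 1.03e-06 = 0.
x = (−Ka + √(Ka² + 4·Ka·C₀))/2 = 8.74 × 10^-4 M
pH = −log[H+] = −log(8.74 × 10^-4) = 3.06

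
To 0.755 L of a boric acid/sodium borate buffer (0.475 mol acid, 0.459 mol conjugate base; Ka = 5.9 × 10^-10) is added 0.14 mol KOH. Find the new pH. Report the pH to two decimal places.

After neutralization: n(B(OH)3) = 0.335 mol, n(B(OH)4-) = 0.599 mol.
pKa = −log(5.9 × 10^-10) = 9.229
Henderson–Hasselbalch with mole ratio 0.599/0.335: pH = 9.229 + (+0.252)

pH = 9.48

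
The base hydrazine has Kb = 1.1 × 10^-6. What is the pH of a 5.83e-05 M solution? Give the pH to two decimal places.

N2H4 + H2O ⇌ N2H5+ + OH-
From the ICE table, Kb = [OH-]²/(5.83e-05 − [OH-]) = 1.1 × 10^-6.
The 5% rule fails; solving [OH-]² + Kb·[OH-] − Kb·C₀ = 0 exactly:
[OH-] = [−1.1e-06 + √(1.1e-06² + 2.57e-10)]/2 = 7.48 × 10^-6 M
pOH = 5.13, so pH = 14.00 − pOH = 8.87

pH = 8.87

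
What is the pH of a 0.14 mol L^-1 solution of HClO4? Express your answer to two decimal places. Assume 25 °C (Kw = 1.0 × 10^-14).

HClO4 is a strong acid and dissociates completely, so [H+] = 0.14 M.
pH = -log(0.14) = 0.85

pH = 0.85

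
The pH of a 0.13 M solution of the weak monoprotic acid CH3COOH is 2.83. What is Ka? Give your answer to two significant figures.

[H+] = 10^(-2.83) = 1.48 × 10^-3 M
At equilibrium [HA] = 0.13 − 1.48 × 10^-3 = 1.29 × 10^-1 M
Ka = [H+][A-]/[HA] = (1.48 × 10^-3)² / 1.29 × 10^-1 = 1.7 × 10^-5

Ka = 1.7 × 10^-5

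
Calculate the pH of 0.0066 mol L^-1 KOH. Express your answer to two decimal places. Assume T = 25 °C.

pH = 11.82

KOH is a strong base; [OH-] = 0.0066 M.
pOH = -log(0.0066) = 2.18
pH = 14.00 - 2.18 = 11.82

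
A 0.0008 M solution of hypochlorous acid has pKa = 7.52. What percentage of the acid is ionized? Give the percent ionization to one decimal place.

HOCl ⇌ OCl- + H+; let x = [H+] at equilibrium.
Ka = 10^(−7.52) = 3.02 × 10^-8
x ≈ √(Ka·C₀) = √(3.02 × 10^-8 × 0.0008) = 4.92 × 10^-6 M
Fraction ionized = 4.92 × 10^-6 / 0.0008 = 0.0062 → 0.6%

0.6%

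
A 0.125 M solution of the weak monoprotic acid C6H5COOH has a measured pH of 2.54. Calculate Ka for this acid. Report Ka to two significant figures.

[H+] = 10^(-2.54) = 2.88 × 10^-3 M
At equilibrium [HA] = 0.125 − 2.88 × 10^-3 = 1.22 × 10^-1 M
Ka = [H+][A-]/[HA] = (2.88 × 10^-3)² / 1.22 × 10^-1 = 6.8 × 10^-5

Ka = 6.8 × 10^-5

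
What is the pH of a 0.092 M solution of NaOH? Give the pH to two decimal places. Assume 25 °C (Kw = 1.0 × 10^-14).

pH = 12.96

NaOH is a strong base; [OH-] = 0.092 M.
pOH = -log(0.092) = 1.04
pH = 14.00 - 1.04 = 12.96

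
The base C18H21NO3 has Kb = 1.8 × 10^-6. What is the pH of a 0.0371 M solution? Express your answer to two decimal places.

C18H21NO3 + H2O ⇌ C18H22NO3+ + OH-
Let x = [OH-] at equilibrium. Kb = x²/(0.0371 − x).
Neglecting x in the denominator: x = √(1.8 × 10^-6 × 0.0371) = 2.58 × 10^-4 M
pOH = −log(2.58 × 10^-4) = 3.59; pH = 14.00 − 3.59 = 10.41

pH = 10.41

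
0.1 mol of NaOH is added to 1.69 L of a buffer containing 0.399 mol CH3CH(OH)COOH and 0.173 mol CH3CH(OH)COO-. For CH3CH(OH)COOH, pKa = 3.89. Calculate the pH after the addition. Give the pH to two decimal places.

pH = 3.85

After neutralization: n(CH3CH(OH)COOH) = 0.299 mol, n(CH3CH(OH)COO-) = 0.273 mol.
Henderson–Hasselbalch with mole ratio 0.273/0.299: pH = 3.89 + (-0.040)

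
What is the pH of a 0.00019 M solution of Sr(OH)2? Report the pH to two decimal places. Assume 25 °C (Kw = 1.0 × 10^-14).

pH = 10.58

Sr(OH)2 is a strong base (each formula unit releases 2 OH-); [OH-] = 0.00038 M.
pOH = -log(0.00038) = 3.42
pH = 14.00 - 3.42 = 10.58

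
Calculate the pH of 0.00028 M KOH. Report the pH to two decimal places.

KOH is a strong base; [OH-] = 0.00028 M.
pOH = -log(0.00028) = 3.55
pH = 14.00 - 3.55 = 10.45

pH = 10.45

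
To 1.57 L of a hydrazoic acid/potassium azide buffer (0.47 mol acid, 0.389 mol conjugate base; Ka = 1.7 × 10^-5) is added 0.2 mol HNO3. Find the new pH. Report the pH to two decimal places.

After neutralization: n(HN3) = 0.67 mol, n(N3-) = 0.189 mol.
pKa = −log(1.7 × 10^-5) = 4.770
Henderson–Hasselbalch with mole ratio 0.189/0.67: pH = 4.770 + (-0.550)

pH = 4.22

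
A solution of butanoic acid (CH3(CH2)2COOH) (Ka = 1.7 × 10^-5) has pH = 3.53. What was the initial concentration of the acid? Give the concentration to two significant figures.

[H+] = 10^(-3.53) = 2.95 × 10^-4 M = x
Ka = x²/(C₀ − x) ⇒ C₀ = x + x²/Ka
C₀ = 2.95 × 10^-4 + (2.95 × 10^-4)²/(1.7 × 10^-5) = 5.41 × 10^-3 M

C₀ = 5.4 × 10^-3 M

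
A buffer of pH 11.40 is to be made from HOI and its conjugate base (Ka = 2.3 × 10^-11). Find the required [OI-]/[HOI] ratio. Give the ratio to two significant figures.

pKa = -log(2.3 × 10^-11) = 10.638
pH = pKa + log(r) ⇒ log(r) = 11.40 − 10.638 = +0.762
r = [OI-]/[HOI] = 10^(+0.762) = 5.78

ratio = 5.8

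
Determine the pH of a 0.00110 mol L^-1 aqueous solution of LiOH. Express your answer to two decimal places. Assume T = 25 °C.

LiOH is a strong base; [OH-] = 0.0011 M.
pOH = -log(0.0011) = 2.96
pH = 14.00 - 2.96 = 11.04

pH = 11.04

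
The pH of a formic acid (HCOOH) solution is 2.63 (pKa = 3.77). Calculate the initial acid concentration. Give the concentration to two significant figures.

C₀ = 3.5 × 10^-2 M

[H+] = 10^(-2.63) = 2.34 × 10^-3 M = x
Ka = 10^(−3.77) = 1.70 × 10^-4
Ka = x²/(C₀ − x) ⇒ C₀ = x + x²/Ka
C₀ = 2.34 × 10^-3 + (2.34 × 10^-3)²/(1.70 × 10^-4) = 3.45 × 10^-2 M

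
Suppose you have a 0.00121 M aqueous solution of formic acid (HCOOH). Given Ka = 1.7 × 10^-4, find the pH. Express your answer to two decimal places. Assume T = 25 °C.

pH = 3.42

HCOOH ⇌ HCOO- + H+
From the ICE table, Ka = [H+]²/(0.00121 − [H+]) = 1.7 × 10^-4.
[H+] is not negligible relative to C₀; solve [H+]² + 0.00017·[H+] − 2.06e-07 = 0.
[H+] = (−Ka + √(Ka² + 4·Ka·C₀))/2 = 3.76 × 10^-4 M
pH = −log(3.76 × 10^-4) = 3.42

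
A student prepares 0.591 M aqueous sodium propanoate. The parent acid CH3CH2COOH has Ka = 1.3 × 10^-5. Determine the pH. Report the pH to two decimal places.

pH = 9.33

CH3CH2COO- is the conjugate base of the weak acid CH3CH2COOH.
Kb = Kw/Ka = 1.0×10^-14 / 1.3 × 10^-5 = 7.69 × 10^-10
Kb = x²/(0.591 − x) = 7.69 × 10^-10
Since Kb ≪ C₀, x ≈ √(Kb·C₀) = 2.13 × 10^-5 M.
Check: 0.0036% ionized — well under 5%, approximation valid.
pOH = −log(2.13 × 10^-5) = 4.67; pH = 14.00 − 4.67 = 9.33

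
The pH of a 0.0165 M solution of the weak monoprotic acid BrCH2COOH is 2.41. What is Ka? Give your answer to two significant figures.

[H+] = 10^(-2.41) = 3.89 × 10^-3 M
At equilibrium [HA] = 0.0165 − 3.89 × 10^-3 = 1.26 × 10^-2 M
Ka = [H+][A-]/[HA] = (3.89 × 10^-3)² / 1.26 × 10^-2 = 1.2 × 10^-3

Ka = 1.2 × 10^-3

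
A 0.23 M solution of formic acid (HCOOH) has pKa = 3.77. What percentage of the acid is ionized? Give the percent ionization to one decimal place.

HCOOH ⇌ HCOO- + H+; let x = [H+] at equilibrium.
Ka = 10^(−3.77) = 1.70 × 10^-4
x ≈ √(Ka·C₀) = √(1.70 × 10^-4 × 0.23) = 6.25 × 10^-3 M
% ionization = x/C₀ × 100% = 6.25 × 10^-3/0.23 × 100% = 2.7%

2.7%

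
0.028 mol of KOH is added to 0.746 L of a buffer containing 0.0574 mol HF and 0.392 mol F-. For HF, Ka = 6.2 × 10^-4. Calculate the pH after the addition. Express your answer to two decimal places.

OH- converts HF to F-: HF → 0.0294 mol, F- → 0.42 mol.
pKa = −log(6.2 × 10^-4) = 3.208
pH = pKa + log([A⁻]/[HA]) = 3.208 + log(0.42/0.0294) = 3.208 +1.155

pH = 4.36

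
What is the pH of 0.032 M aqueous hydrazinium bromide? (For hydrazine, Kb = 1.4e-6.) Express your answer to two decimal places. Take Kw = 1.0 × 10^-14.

pH = 4.82

N2H5+ is the conjugate acid of the weak base N2H4.
Ka = Kw/Kb = 1.0×10^-14 / 1.4 × 10^-6 = 7.14 × 10^-9
From the ICE table, Ka = x²/(0.032 − x) = 7.14 × 10^-9.
Assume x ≪ 0.032: x ≈ √(7.14 × 10^-9 × 0.032) = 1.51 × 10^-5 M
pH = −log[H+] = −log(1.51 × 10^-5) = 4.82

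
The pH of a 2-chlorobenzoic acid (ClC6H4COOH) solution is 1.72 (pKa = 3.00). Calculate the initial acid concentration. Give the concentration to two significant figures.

C₀ = 3.8 × 10^-1 M

[H+] = 10^(-1.72) = 1.91 × 10^-2 M = x
Ka = 10^(−3.00) = 1.00 × 10^-3
Ka = x²/(C₀ − x) ⇒ C₀ = x + x²/Ka
C₀ = 1.91 × 10^-2 + (1.91 × 10^-2)²/(1.00 × 10^-3) = 3.84 × 10^-1 M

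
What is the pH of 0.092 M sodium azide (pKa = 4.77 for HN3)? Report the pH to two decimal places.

N3- is the conjugate base of the weak acid HN3.
Ka = 10^(−4.77) = 1.70 × 10^-5
Kb = Kw/Ka = 1.0×10^-14 / 1.70 × 10^-5 = 5.88 × 10^-10
From the ICE table, Kb = x²/(0.092 − x) = 5.88 × 10^-10.
Neglecting x in the denominator: x = √(5.88 × 10^-10 × 0.092) = 7.35 × 10^-6 M
(x/C₀ = 0.008% < 5%, so the approximation holds.)
pOH = −log(7.35 × 10^-6) = 5.13; pH = 14.00 − 5.13 = 8.87

pH = 8.87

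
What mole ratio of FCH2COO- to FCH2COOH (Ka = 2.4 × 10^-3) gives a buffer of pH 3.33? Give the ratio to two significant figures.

ratio = 5.1

pKa = -log(2.4 × 10^-3) = 2.620
pH = pKa + log(r) ⇒ log(r) = 3.33 − 2.620 = +0.710
r = [FCH2COO-]/[FCH2COOH] = 10^(+0.710) = 5.13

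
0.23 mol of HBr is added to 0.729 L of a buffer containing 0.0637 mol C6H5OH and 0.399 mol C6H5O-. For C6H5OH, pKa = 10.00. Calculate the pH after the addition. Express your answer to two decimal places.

After neutralization: n(C6H5OH) = 0.294 mol, n(C6H5O-) = 0.169 mol.
pH = pKa + log(n_C6H5O-/n_C6H5OH) = 10.00 + log(0.169/0.294) = 10.00 + (-0.240)

pH = 9.76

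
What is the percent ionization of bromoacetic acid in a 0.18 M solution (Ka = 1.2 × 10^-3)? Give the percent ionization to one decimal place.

7.8%

BrCH2COOH ⇌ BrCH2COO- + H+; let x = [H+] at equilibrium.
Solve x² + 0.0012x − 0.000216 = 0 → x = 1.41 × 10^-2 M
Fraction ionized = 1.41 × 10^-2 / 0.18 = 0.0783 → 7.8%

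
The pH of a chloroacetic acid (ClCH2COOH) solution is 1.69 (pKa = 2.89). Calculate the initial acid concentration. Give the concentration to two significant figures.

C₀ = 3.4 × 10^-1 M

[H+] = 10^(-1.69) = 2.04 × 10^-2 M = x
Ka = 10^(−2.89) = 1.29 × 10^-3
Ka = x²/(C₀ − x) ⇒ C₀ = x + x²/Ka
C₀ = 2.04 × 10^-2 + (2.04 × 10^-2)²/(1.29 × 10^-3) = 3.43 × 10^-1 M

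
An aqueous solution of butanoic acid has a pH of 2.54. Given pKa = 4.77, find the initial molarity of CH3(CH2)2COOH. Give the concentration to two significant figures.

C₀ = 4.9 × 10^-1 M

[H+] = 10^(-2.54) = 2.88 × 10^-3 M = x
Ka = 10^(−4.77) = 1.70 × 10^-5
Ka = x²/(C₀ − x) ⇒ C₀ = x + x²/Ka
C₀ = 2.88 × 10^-3 + (2.88 × 10^-3)²/(1.70 × 10^-5) = 4.91 × 10^-1 M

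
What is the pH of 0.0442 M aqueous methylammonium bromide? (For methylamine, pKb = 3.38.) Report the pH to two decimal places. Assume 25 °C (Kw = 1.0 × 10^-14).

pH = 5.99

CH3NH3+ is the conjugate acid of the weak base CH3NH2.
Kb = 10^(−3.38) = 4.17 × 10^-4
Ka = Kw/Kb = 1.0×10^-14 / 4.17 × 10^-4 = 2.40 × 10^-11
From the ICE table, Ka = [H+]²/(0.0442 − [H+]) = 2.40 × 10^-11.
Neglecting [H+] in the denominator: [H+] = √(2.40 × 10^-11 × 0.0442) = 1.03 × 10^-6 M
pH = −log[H+] = −log(1.03 × 10^-6) = 5.99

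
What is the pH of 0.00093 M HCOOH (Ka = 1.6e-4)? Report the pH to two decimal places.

pH = 3.50

HCOOH ⇌ HCOO- + H+
From the ICE table, Ka = [H+]²/(0.00093 − [H+]) = 1.6 × 10^-4.
[H+] is not negligible relative to C₀; solve [H+]² + 0.00016·[H+] − 1.49e-07 = 0.
[H+] = (−Ka + √(Ka² + 4·Ka·C₀))/2 = 3.14 × 10^-4 M
pH = −log(3.14 × 10^-4) = 3.50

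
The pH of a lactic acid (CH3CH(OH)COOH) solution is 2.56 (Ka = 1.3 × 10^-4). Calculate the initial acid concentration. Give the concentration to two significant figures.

[H+] = 10^(-2.56) = 2.75 × 10^-3 M = x
Ka = x²/(C₀ − x) ⇒ C₀ = x + x²/Ka
C₀ = 2.75 × 10^-3 + (2.75 × 10^-3)²/(1.3 × 10^-4) = 6.09 × 10^-2 M

C₀ = 6.1 × 10^-2 M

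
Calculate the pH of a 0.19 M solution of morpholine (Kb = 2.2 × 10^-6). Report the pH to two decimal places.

C4H8ONH + H2O ⇌ C4H8ONH2+ + OH-
Let x = [OH-] at equilibrium. Kb = x²/(0.19 − x).
Neglecting x in the denominator: x = √(2.2 × 10^-6 × 0.19) = 6.47 × 10^-4 M
(x/C₀ = 0.34% < 5%, so the approximation holds.)
pOH = −log(6.47 × 10^-4) = 3.19; pH = 14.00 − 3.19 = 10.81

pH = 10.81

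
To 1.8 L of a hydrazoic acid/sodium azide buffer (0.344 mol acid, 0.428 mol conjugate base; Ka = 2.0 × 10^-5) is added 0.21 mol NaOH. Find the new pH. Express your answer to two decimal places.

pH = 5.38

OH- converts HN3 to N3-: HN3 → 0.134 mol, N3- → 0.638 mol.
pKa = −log(2.0 × 10^-5) = 4.699
pH = pKa + log([A⁻]/[HA]) = 4.699 + log(0.638/0.134) = 4.699 +0.678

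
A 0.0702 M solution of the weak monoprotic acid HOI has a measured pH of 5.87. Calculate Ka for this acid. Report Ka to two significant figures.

[H+] = 10^(-5.87) = 1.35 × 10^-6 M
At equilibrium [HA] = 0.0702 − 1.35 × 10^-6 = 7.02 × 10^-2 M
Ka = [H+][A-]/[HA] = (1.35 × 10^-6)² / 7.02 × 10^-2 = 2.6 × 10^-11

Ka = 2.6 × 10^-11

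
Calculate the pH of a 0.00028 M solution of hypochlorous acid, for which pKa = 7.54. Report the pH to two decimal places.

pH = 5.55

HOCl ⇌ OCl- + H+
Ka = 10^(−7.54) = 2.88 × 10^-8
Ka = [H+]²/(0.00028 − [H+]) = 2.88 × 10^-8
Since Ka ≪ C₀, [H+] ≈ √(Ka·C₀) = 2.84 × 10^-6 M.
Check: 1% ionized — well under 5%, approximation valid.
pH = −log[H+] = −log(2.84 × 10^-6) = 5.55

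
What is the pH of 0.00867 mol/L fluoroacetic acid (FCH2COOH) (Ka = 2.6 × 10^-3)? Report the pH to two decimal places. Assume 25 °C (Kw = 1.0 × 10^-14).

FCH2COOH ⇌ FCH2COO- + H+
Ka = x²/(0.00867 − x) = 2.6 × 10^-3
Here C₀/Ka ≈ 3.33, so the small-x approximation fails. Use the quadratic:
x = [−0.0026 + √(0.0026² + 9.02e-05)]/2 = 3.62 × 10^-3 M
pH = −log(3.62 × 10^-3) = 2.44

pH = 2.44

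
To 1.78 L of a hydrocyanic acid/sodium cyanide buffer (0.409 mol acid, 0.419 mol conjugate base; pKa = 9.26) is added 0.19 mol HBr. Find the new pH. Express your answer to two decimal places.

After neutralization: n(HCN) = 0.599 mol, n(CN-) = 0.229 mol.
pH = pKa + log(n_CN-/n_HCN) = 9.26 + log(0.229/0.599) = 9.26 + (-0.418)

pH = 8.84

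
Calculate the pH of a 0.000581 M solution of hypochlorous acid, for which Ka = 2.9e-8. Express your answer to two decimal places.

pH = 5.39

HOCl ⇌ OCl- + H+
From the ICE table, Ka = [H+]²/(0.000581 − [H+]) = 2.9 × 10^-8.
Since Ka ≪ C₀, [H+] ≈ √(Ka·C₀) = 4.10 × 10^-6 M.
([H+]/C₀ = 0.71% < 5%, so the approximation holds.)
pH = −log[H+] = −log(4.10 × 10^-6) = 5.39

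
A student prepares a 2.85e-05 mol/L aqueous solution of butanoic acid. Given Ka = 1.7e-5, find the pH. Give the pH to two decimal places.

pH = 4.82

CH3(CH2)2COOH ⇌ CH3(CH2)2COO- + H+
From the ICE table, Ka = x²/(2.85e-05 − x) = 1.7 × 10^-5.
x is not negligible relative to C₀; solve x² + 1.7e-05·x − 4.85e-10 = 0.
x = [−1.7e-05 + √(1.7e-05² + 1.94e-09)]/2 = 1.51 × 10^-5 M
pH = −log[H+] = −log(1.51 × 10^-5) = 4.82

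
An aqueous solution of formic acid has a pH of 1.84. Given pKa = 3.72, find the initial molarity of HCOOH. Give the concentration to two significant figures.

C₀ = 1.1 M

[H+] = 10^(-1.84) = 1.45 × 10^-2 M = x
Ka = 10^(−3.72) = 1.91 × 10^-4
Ka = x²/(C₀ − x) ⇒ C₀ = x + x²/Ka
C₀ = 1.45 × 10^-2 + (1.45 × 10^-2)²/(1.91 × 10^-4) = 1.12 M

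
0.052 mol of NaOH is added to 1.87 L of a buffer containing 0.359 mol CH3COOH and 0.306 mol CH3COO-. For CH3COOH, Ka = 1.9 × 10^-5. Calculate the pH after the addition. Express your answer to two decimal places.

After neutralization: n(CH3COOH) = 0.307 mol, n(CH3COO-) = 0.358 mol.
pKa = −log(1.9 × 10^-5) = 4.721
pH = pKa + log([A⁻]/[HA]) = 4.721 + log(0.358/0.307) = 4.721 +0.067

pH = 4.79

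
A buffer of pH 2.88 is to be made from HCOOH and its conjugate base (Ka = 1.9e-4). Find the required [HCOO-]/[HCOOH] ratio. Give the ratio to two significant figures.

ratio = 0.14

pKa = -log(1.9 × 10^-4) = 3.721
pH = pKa + log(r) ⇒ log(r) = 2.88 − 3.721 = -0.841
r = [HCOO-]/[HCOOH] = 10^(-0.841) = 0.144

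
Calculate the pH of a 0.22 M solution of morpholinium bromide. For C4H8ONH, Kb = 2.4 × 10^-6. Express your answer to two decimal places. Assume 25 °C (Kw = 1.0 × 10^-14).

pH = 4.52

C4H8ONH2+ is the conjugate acid of the weak base C4H8ONH.
Ka = Kw/Kb = 1.0×10^-14 / 2.4 × 10^-6 = 4.17 × 10^-9
From the ICE table, Ka = [H+]²/(0.22 − [H+]) = 4.17 × 10^-9.
Assume [H+] ≪ 0.22: [H+] ≈ √(4.17 × 10^-9 × 0.22) = 3.03 × 10^-5 M
pH = −log[H+] = −log(3.03 × 10^-5) = 4.52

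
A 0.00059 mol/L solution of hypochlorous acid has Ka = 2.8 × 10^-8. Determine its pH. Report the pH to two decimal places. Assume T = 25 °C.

pH = 5.39

HOCl ⇌ OCl- + H+
From the ICE table, Ka = [H+]²/(0.00059 − [H+]) = 2.8 × 10^-8.
Neglecting [H+] in the denominator: [H+] = √(2.8 × 10^-8 × 0.00059) = 4.06 × 10^-6 M
Check: 0.69% ionized — well under 5%, approximation valid.
pH = −log(4.06 × 10^-6) = 5.39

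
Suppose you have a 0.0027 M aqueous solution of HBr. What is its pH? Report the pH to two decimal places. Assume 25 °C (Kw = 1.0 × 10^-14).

pH = 2.57

HBr is a strong acid and dissociates completely, so [H+] = 0.0027 M.
pH = -log(0.0027) = 2.57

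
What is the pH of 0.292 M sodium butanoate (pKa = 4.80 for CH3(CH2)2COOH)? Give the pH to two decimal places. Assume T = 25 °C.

pH = 9.13

CH3(CH2)2COO- is the conjugate base of the weak acid CH3(CH2)2COOH.
Ka = 10^(−4.80) = 1.58 × 10^-5
Kb = Kw/Ka = 1.0×10^-14 / 1.58 × 10^-5 = 6.33 × 10^-10
Kb = [OH-]²/(0.292 − [OH-]) = 6.33 × 10^-10
Neglecting [OH-] in the denominator: [OH-] = √(6.33 × 10^-10 × 0.292) = 1.36 × 10^-5 M
pOH = −log(1.36 × 10^-5) = 4.87; pH = 14.00 − 4.87 = 9.13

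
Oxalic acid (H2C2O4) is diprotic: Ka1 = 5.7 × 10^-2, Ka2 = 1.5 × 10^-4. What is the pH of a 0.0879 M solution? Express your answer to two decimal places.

Since Ka1 ≫ Ka2, the first ionization dominates [H+].
Ka1 = x²/(0.0879 − x) = 5.7 × 10^-2
Solving the quadratic: x = (−Ka1 + √(Ka1² + 4·Ka1·C₀))/2 = 4.78 × 10^-2 M
pH = −log(4.78 × 10^-2) = 1.32

pH = 1.32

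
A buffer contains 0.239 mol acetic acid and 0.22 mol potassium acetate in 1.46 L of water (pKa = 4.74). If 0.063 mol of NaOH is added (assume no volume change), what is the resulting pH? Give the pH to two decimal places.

OH- converts CH3COOH to CH3COO-: CH3COOH → 0.176 mol, CH3COO- → 0.283 mol.
Henderson–Hasselbalch with mole ratio 0.283/0.176: pH = 4.74 + (+0.206)

pH = 4.95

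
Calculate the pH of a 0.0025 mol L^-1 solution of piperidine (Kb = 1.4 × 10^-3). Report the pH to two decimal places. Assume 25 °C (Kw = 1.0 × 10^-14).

pH = 11.11

C5H10NH + H2O ⇌ C5H10NH2+ + OH-
Kb = [OH-]²/(0.0025 − [OH-]) = 1.4 × 10^-3
Here C₀/Kb ≈ 1.79, so the small-[OH-] approximation fails. Use the quadratic:
[OH-] = (−Kb + √(Kb² + 4·Kb·C₀))/2 = 1.30 × 10^-3 M
pOH = −log(1.30 × 10^-3) = 2.89; pH = 14.00 − 2.89 = 11.11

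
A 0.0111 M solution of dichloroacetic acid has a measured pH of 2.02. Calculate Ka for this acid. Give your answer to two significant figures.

Ka = 5.9 × 10^-2

[H+] = 10^(-2.02) = 9.55 × 10^-3 M
At equilibrium [HA] = 0.0111 − 9.55 × 10^-3 = 1.55 × 10^-3 M
Ka = [H+][A-]/[HA] = (9.55 × 10^-3)² / 1.55 × 10^-3 = 5.9 × 10^-2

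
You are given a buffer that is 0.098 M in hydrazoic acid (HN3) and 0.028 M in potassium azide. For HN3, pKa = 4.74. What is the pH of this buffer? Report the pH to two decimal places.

pH = 4.20

Henderson–Hasselbalch: pH = pKa + log([N3-]/[HN3]) = 4.74 + log(0.028/0.098)
pH = 4.74 + (-0.544) = 4.20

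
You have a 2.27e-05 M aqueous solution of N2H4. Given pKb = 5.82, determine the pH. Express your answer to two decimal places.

N2H4 + H2O ⇌ N2H5+ + OH-
Kb = 10^(−5.82) = 1.51 × 10^-6
From the ICE table, Kb = [OH-]²/(2.27e-05 − [OH-]) = 1.51 × 10^-6.
[OH-] is not negligible relative to C₀; solve [OH-]² + 1.51e-06·[OH-] − 3.43e-11 = 0.
[OH-] = [−1.51e-06 + √(1.51e-06² + 1.37e-10)]/2 = 5.15 × 10^-6 M
pOH = −log(5.15 × 10^-6) = 5.29; pH = 14.00 − 5.29 = 8.71

pH = 8.71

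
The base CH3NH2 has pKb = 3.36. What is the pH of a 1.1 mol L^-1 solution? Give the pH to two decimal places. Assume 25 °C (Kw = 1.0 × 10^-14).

CH3NH2 + H2O ⇌ CH3NH3+ + OH-
Kb = 10^(−3.36) = 4.37 × 10^-4
Kb = [OH-]²/(1.1 − [OH-]) = 4.37 × 10^-4
Since Kb ≪ C₀, [OH-] ≈ √(Kb·C₀) = 2.19 × 10^-2 M.
pOH = −log(2.19 × 10^-2) = 1.66; pH = 14.00 − 1.66 = 12.34

pH = 12.34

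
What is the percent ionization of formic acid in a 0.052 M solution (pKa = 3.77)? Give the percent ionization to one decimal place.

HCOOH ⇌ HCOO- + H+; let x = [H+] at equilibrium.
Ka = 10^(−3.77) = 1.70 × 10^-4
Ka = x²/(C₀ − x); solving the quadratic gives x = 2.89 × 10^-3 M.
% ionization = x/C₀ × 100% = 2.89 × 10^-3/0.052 × 100% = 5.6%

5.6%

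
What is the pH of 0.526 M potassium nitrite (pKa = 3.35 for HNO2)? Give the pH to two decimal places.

NO2- is the conjugate base of the weak acid HNO2.
Ka = 10^(−3.35) = 4.47 × 10^-4
Kb = Kw/Ka = 1.0×10^-14 / 4.47 × 10^-4 = 2.24 × 10^-11
Let x = [OH-] at equilibrium. Kb = x²/(0.526 − x).
Since Kb ≪ C₀, x ≈ √(Kb·C₀) = 3.43 × 10^-6 M.
pOH = −log(3.43 × 10^-6) = 5.46; pH = 14.00 − 5.46 = 8.54

pH = 8.54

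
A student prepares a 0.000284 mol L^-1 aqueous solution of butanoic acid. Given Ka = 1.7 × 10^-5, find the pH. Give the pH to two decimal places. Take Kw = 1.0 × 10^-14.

CH3(CH2)2COOH ⇌ CH3(CH2)2COO- + H+
Ka = [H+]²/(0.000284 − [H+]) = 1.7 × 10^-5
Here C₀/Ka ≈ 16.7, so the small-[H+] approximation fails. Use the quadratic:
[H+] = (−Ka + √(Ka² + 4·Ka·C₀))/2 = 6.15 × 10^-5 M
pH = −log(6.15 × 10^-5) = 4.21

pH = 4.21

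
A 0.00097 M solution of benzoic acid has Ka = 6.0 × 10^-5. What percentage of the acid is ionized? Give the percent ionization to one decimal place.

22.0%

C6H5COOH ⇌ C6H5COO- + H+; let x = [H+] at equilibrium.
Solve x² + 6e-05x − 5.82e-08 = 0 → x = 2.13 × 10^-4 M
Fraction ionized = 2.13 × 10^-4 / 0.00097 = 0.2196 → 22.0%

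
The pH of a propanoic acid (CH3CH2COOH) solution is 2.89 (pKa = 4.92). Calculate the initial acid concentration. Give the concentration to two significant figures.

C₀ = 1.4 × 10^-1 M

[H+] = 10^(-2.89) = 1.29 × 10^-3 M = x
Ka = 10^(−4.92) = 1.20 × 10^-5
Ka = x²/(C₀ − x) ⇒ C₀ = x + x²/Ka
C₀ = 1.29 × 10^-3 + (1.29 × 10^-3)²/(1.20 × 10^-5) = 1.40 × 10^-1 M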